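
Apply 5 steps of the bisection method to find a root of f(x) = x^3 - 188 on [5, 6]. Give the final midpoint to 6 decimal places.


f(x) = x^3 - 188
f(5) = -63 < 0
f(6) = 28 > 0

Step 1: midpoint = (5.000000 + 6.000000)/2 = 5.500000
  f(5.500000) = -21.625000
  f(mid) < 0, so root is in [5.500000, 6.000000]

Step 2: midpoint = (5.500000 + 6.000000)/2 = 5.750000
  f(5.750000) = 2.109375
  f(mid) > 0, so root is in [5.500000, 5.750000]

Step 3: midpoint = (5.500000 + 5.750000)/2 = 5.625000
  f(5.625000) = -10.021484
  f(mid) < 0, so root is in [5.625000, 5.750000]

Step 4: midpoint = (5.625000 + 5.750000)/2 = 5.687500
  f(5.687500) = -4.022705
  f(mid) < 0, so root is in [5.687500, 5.750000]

Step 5: midpoint = (5.687500 + 5.750000)/2 = 5.718750
  f(5.718750) = -0.973419
  f(mid) < 0, so root is in [5.718750, 5.750000]

midpoint = 5.718750


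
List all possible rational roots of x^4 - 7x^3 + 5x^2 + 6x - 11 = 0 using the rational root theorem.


Rational root theorem: possible roots are ±p/q where:
  p divides the constant term (-11): p ∈ {1, 11}
  q divides the leading coefficient (1): q ∈ {1}

All possible rational roots: -11, -1, 1, 11

-11, -1, 1, 11


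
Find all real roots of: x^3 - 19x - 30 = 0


Let p(x) = x^3 - 19x - 30. By the rational root theorem (leading coefficient 1), any rational root is an integer divisor of 30: try ±1, ±2, ... in turn.
Test x = 1: value = -48 ≠ 0.
Test x = -1: value = -12 ≠ 0.
Test x = 2: value = -60 ≠ 0.
Test x = -2: value = 0 ✓, so (x + 2) is a factor.
Synthetic division by (x + 2): bring down 1; 1(-2) + 0 = -2; (-2)(-2) - 19 = -15; (-15)(-2) - 30 = 0 → quotient x^2 - 2x - 15, remainder 0.
Solve the quadratic x^2 - 2x - 15 = 0: discriminant = (-2)^2 - 4(1)(-15) = 4 + 60 = 64.
sqrt(64) = 8, so x = (2 ± 8)/2: x = 5 or x = -3.

x = -3, x = -2, x = 5


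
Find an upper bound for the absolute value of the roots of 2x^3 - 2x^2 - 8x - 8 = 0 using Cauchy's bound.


Cauchy's bound: all roots r satisfy |r| <= 1 + max(|a_i/a_n|) for i = 0,...,n-1
where a_n is the leading coefficient.

Coefficients: [2, -2, -8, -8]
Leading coefficient a_n = 2
Ratios |a_i/a_n|: 1, 4, 4
Maximum ratio: 4
Cauchy's bound: |r| <= 1 + 4 = 5

Upper bound = 5


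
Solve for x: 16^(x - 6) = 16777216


Express both sides with the same base.
16777216 = 16^6
Since the bases match, equate exponents: x - 6 = 6
So x = 6 - (-6) = 12

x = 12


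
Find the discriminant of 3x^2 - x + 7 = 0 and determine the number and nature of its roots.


For ax^2 + bx + c = 0, discriminant D = b^2 - 4ac
Here a = 3, b = -1, c = 7
D = (-1)^2 - 4(3)(7) = 1 - 84 = -83

D = -83 < 0
The equation has no real roots (2 complex conjugate roots).

Discriminant = -83, no real roots (2 complex conjugate roots)


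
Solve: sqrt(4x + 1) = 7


Square both sides: 4x + 1 = 7^2 = 49
4x = 49 - 1 = 48
x = 12
Check: sqrt(4*12 + 1) = sqrt(49) = 7 ✓

x = 12


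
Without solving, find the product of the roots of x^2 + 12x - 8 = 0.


By Vieta's formulas for ax^2 + bx + c = 0:
  Sum of roots = -b/a
  Product of roots = c/a

Here a = 1, b = 12, c = -8
Sum = -(12)/1 = -12
Product = -8/1 = -8

Product = -8


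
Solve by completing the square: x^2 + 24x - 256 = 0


Start: x^2 + 24x - 256 = 0
Move constant: x^2 + 24x = 256
Half of 24 is 12, squared is 144
Add 144 to both sides: x^2 + 24x + 144 = 400
(x + 12)^2 = 400
x + 12 = ±20
x = -12 + 20 = 8 or x = -12 - 20 = -32

x = -32, x = 8


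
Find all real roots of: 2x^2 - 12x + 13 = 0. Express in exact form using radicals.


Using the quadratic formula: x = (-b ± sqrt(b^2 - 4ac)) / (2a)
Here a = 2, b = -12, c = 13
Discriminant = b^2 - 4ac = (-12)^2 - 4(2)(13) = 144 - 104 = 40
Since discriminant = 40 > 0, there are two real roots.
x = (12 ± 2*sqrt(10)) / 4
Simplifying: x = (6 ± sqrt(10)) / 2
Numerically: x ≈ 4.5811 or x ≈ 1.4189

x = (6 + sqrt(10)) / 2 or x = (6 - sqrt(10)) / 2


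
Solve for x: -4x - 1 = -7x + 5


Starting with: -4x - 1 = -7x + 5
Move all x terms to left: (-4 + 7)x = 5 + 1
Simplify: 3x = 6
Divide both sides by 3: x = 2

x = 2


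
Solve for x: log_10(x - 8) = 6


Convert to exponential form: x - 8 = 10^6 = 1000000
x = 1000000 + 8 = 1000008
Check: log_10(1000008 - 8) = log_10(1000000) = log_10(1000000) = 6 ✓

x = 1000008


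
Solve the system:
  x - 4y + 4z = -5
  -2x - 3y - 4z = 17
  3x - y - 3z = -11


Using Cramer's rule. Expand each determinant along the first row.
D  = 1*[(-3)*(-3) - (-4)*(-1)] - (-4)*[(-2)*(-3) - (-4)*3] + 4*[(-2)*(-1) - (-3)*3]
  = 1*(5) - (-4)*(18) + 4*(11) = 121
Dx = (-5)*[(-3)*(-3) - (-4)*(-1)] - (-4)*[17*(-3) - (-4)*(-11)] + 4*[17*(-1) - (-3)*(-11)]
  = (-5)*(5) - (-4)*(-95) + 4*(-50) = -605
Dy = 1*[17*(-3) - (-4)*(-11)] - (-5)*[(-2)*(-3) - (-4)*3] + 4*[(-2)*(-11) - 17*3]
  = 1*(-95) - (-5)*(18) + 4*(-29) = -121
Dz = 1*[(-3)*(-11) - 17*(-1)] - (-4)*[(-2)*(-11) - 17*3] + (-5)*[(-2)*(-1) - (-3)*3]
  = 1*(50) - (-4)*(-29) + (-5)*(11) = -121
x = Dx/D = -605/121 = -5, y = Dy/D = -121/121 = -1, z = Dz/D = -121/121 = -1
Check eq1: (1)(-5) + (-4)(-1) + (4)(-1) = -5 = -5 ✓
Check eq2: (-2)(-5) + (-3)(-1) + (-4)(-1) = 17 = 17 ✓
Check eq3: (3)(-5) + (-1)(-1) + (-3)(-1) = -11 = -11 ✓

x = -5, y = -1, z = -1


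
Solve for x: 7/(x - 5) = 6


Multiply both sides by (x - 5): 7 = 6(x - 5)
Distribute: 7 = 6x - 30
6x = 7 + 30 = 37
x = 37/6

x = 37/6


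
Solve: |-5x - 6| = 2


An absolute value equation |expr| = 2 gives two cases:
Case 1: -5x - 6 = 2
  -5x = 8, so x = -8/5
Case 2: -5x - 6 = -2
  -5x = 4, so x = -4/5

x = -8/5, x = -4/5


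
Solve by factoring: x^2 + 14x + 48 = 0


We need two numbers that multiply to 48 and add to 14.
Those numbers are 6 and 8 (since 6 * 8 = 48 and 6 + 8 = 14).
So x^2 + 14x + 48 = (x + 6)(x + 8) = 0
Setting each factor to zero: x = -6 or x = -8

x = -8, x = -6


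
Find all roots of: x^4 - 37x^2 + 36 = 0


Let p(x) = x^4 - 37x^2 + 36. By the rational root theorem (leading coefficient 1), any rational root is an integer divisor of 36: try ±1, ±2, ... in turn.
Test x = 1: value = 0 ✓, so (x - 1) is a factor.
Synthetic division by (x - 1): bring down 1; 1(1) + 0 = 1; 1(1) - 37 = -36; (-36)(1) + 0 = -36; (-36)(1) + 36 = 0 → quotient x^3 + x^2 - 36x - 36, remainder 0.
Continue with the quotient x^3 + x^2 - 36x - 36 (candidates must divide 36; re-test x = 1 first in case it repeats).
Test x = 1: value = -70 ≠ 0.
Test x = -1: value = 0 ✓, so (x + 1) is a factor.
Synthetic division by (x + 1): bring down 1; 1(-1) + 1 = 0; 0(-1) - 36 = -36; (-36)(-1) - 36 = 0 → quotient x^2 - 36, remainder 0.
Solve the quadratic x^2 - 36 = 0: discriminant = 0^2 - 4(1)(-36) = 0 + 144 = 144.
sqrt(144) = 12, so x = (0 ± 12)/2: x = 6 or x = -6.
Collecting all roots found:

x = -6, x = -1, x = 1, x = 6


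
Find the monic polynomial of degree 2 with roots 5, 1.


A monic polynomial with roots 5, 1 is:
p(x) = (x - 5)(x - 1)
After multiplying by (x - 5): x - 5
After multiplying by (x - 1): x^2 - 6x + 5

x^2 - 6x + 5


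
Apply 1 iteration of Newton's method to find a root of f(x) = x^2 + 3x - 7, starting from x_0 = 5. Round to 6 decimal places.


Newton's method: x_(n+1) = x_n - f(x_n)/f'(x_n)
f(x) = x^2 + 3x - 7
f'(x) = 2x + 3

Iteration 1:
  f(5.000000) = 33.000000
  f'(5.000000) = 13.000000
  x_1 = 5.000000 - (33.000000)/(13.000000) = 2.461538

x_1 = 2.461538


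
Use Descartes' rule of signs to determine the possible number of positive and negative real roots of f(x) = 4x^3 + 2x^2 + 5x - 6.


Descartes' rule of signs:

For positive roots, count sign changes in f(x) = 4x^3 + 2x^2 + 5x - 6:
Signs of coefficients: +, +, +, -
Number of sign changes: 1
Possible positive real roots: 1

For negative roots, examine f(-x) = -4x^3 + 2x^2 - 5x - 6:
Signs of coefficients: -, +, -, -
Number of sign changes: 2
Possible negative real roots: 2, 0

Positive roots: 1; Negative roots: 2 or 0


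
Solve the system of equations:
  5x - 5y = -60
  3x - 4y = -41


Using Cramer's rule:
Determinant D = (5)(-4) - (3)(-5) = -20 + 15 = -5
Dx = (-60)(-4) - (-41)(-5) = 240 - 205 = 35
Dy = (5)(-41) - (3)(-60) = -205 + 180 = -25
x = Dx/D = 35/-5 = -7
y = Dy/D = -25/-5 = 5

x = -7, y = 5


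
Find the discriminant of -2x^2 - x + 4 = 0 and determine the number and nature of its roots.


For ax^2 + bx + c = 0, discriminant D = b^2 - 4ac
Here a = -2, b = -1, c = 4
D = (-1)^2 - 4(-2)(4) = 1 + 32 = 33

D = 33 > 0 but not a perfect square
The equation has 2 distinct real irrational roots.

Discriminant = 33, 2 distinct real irrational roots


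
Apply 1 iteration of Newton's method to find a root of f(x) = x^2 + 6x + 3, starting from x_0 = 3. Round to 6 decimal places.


Newton's method: x_(n+1) = x_n - f(x_n)/f'(x_n)
f(x) = x^2 + 6x + 3
f'(x) = 2x + 6

Iteration 1:
  f(3.000000) = 30.000000
  f'(3.000000) = 12.000000
  x_1 = 3.000000 - (30.000000)/(12.000000) = 0.500000

x_1 = 0.500000


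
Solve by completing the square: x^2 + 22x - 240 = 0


Start: x^2 + 22x - 240 = 0
Move constant: x^2 + 22x = 240
Half of 22 is 11, squared is 121
Add 121 to both sides: x^2 + 22x + 121 = 361
(x + 11)^2 = 361
x + 11 = ±19
x = -11 + 19 = 8 or x = -11 - 19 = -30

x = -30, x = 8


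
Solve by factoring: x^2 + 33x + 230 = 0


We need two numbers that multiply to 230 and add to 33.
Those numbers are 23 and 10 (since 23 * 10 = 230 and 23 + 10 = 33).
So x^2 + 33x + 230 = (x + 23)(x + 10) = 0
Setting each factor to zero: x = -23 or x = -10

x = -23, x = -10


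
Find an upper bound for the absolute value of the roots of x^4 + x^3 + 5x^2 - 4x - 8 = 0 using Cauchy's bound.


Cauchy's bound: all roots r satisfy |r| <= 1 + max(|a_i/a_n|) for i = 0,...,n-1
where a_n is the leading coefficient.

Coefficients: [1, 1, 5, -4, -8]
Leading coefficient a_n = 1
Ratios |a_i/a_n|: 1, 5, 4, 8
Maximum ratio: 8
Cauchy's bound: |r| <= 1 + 8 = 9

Upper bound = 9


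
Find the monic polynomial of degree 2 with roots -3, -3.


A monic polynomial with roots -3, -3 is:
p(x) = (x + 3)(x + 3)
After multiplying by (x + 3): x + 3
After multiplying by (x + 3): x^2 + 6x + 9

x^2 + 6x + 9


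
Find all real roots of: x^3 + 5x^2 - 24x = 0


The constant term is 0, so x = 0 is a root. Factor out x:
  x(x^2 + 5x - 24) = 0
Solve the quadratic x^2 + 5x - 24 = 0: discriminant = 5^2 - 4(1)(-24) = 25 + 96 = 121.
sqrt(121) = 11, so x = (-5 ± 11)/2: x = 3 or x = -8.

x = -8, x = 0, x = 3


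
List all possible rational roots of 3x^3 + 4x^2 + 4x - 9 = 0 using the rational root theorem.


Rational root theorem: possible roots are ±p/q where:
  p divides the constant term (-9): p ∈ {1, 3, 9}
  q divides the leading coefficient (3): q ∈ {1, 3}

All possible rational roots: -9, -3, -1, -1/3, 1/3, 1, 3, 9

-9, -3, -1, -1/3, 1/3, 1, 3, 9


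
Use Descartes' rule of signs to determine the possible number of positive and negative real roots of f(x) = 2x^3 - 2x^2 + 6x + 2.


Descartes' rule of signs:

For positive roots, count sign changes in f(x) = 2x^3 - 2x^2 + 6x + 2:
Signs of coefficients: +, -, +, +
Number of sign changes: 2
Possible positive real roots: 2, 0

For negative roots, examine f(-x) = -2x^3 - 2x^2 - 6x + 2:
Signs of coefficients: -, -, -, +
Number of sign changes: 1
Possible negative real roots: 1

Positive roots: 2 or 0; Negative roots: 1


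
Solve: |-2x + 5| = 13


An absolute value equation |expr| = 13 gives two cases:
Case 1: -2x + 5 = 13
  -2x = 8, so x = -4
Case 2: -2x + 5 = -13
  -2x = -18, so x = 9

x = -4, x = 9


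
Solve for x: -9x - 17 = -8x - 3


Starting with: -9x - 17 = -8x - 3
Move all x terms to left: (-9 + 8)x = -3 + 17
Simplify: -x = 14
Divide both sides by -1: x = -14

x = -14


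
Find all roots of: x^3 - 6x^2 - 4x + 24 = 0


Let p(x) = x^3 - 6x^2 - 4x + 24. By the rational root theorem (leading coefficient 1), any rational root is an integer divisor of 24: try ±1, ±2, ... in turn.
Test x = 1: value = 15 ≠ 0.
Test x = -1: value = 21 ≠ 0.
Test x = 2: value = 0 ✓, so (x - 2) is a factor.
Synthetic division by (x - 2): bring down 1; 1(2) - 6 = -4; (-4)(2) - 4 = -12; (-12)(2) + 24 = 0 → quotient x^2 - 4x - 12, remainder 0.
Solve the quadratic x^2 - 4x - 12 = 0: discriminant = (-4)^2 - 4(1)(-12) = 16 + 48 = 64.
sqrt(64) = 8, so x = (4 ± 8)/2: x = 6 or x = -2.
Collecting all roots found:

x = -2, x = 2, x = 6


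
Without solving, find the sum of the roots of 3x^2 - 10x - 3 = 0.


By Vieta's formulas for ax^2 + bx + c = 0:
  Sum of roots = -b/a
  Product of roots = c/a

Here a = 3, b = -10, c = -3
Sum = -(-10)/3 = 10/3
Product = -3/3 = -1

Sum = 10/3


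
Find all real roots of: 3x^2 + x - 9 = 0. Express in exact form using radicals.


Using the quadratic formula: x = (-b ± sqrt(b^2 - 4ac)) / (2a)
Here a = 3, b = 1, c = -9
Discriminant = b^2 - 4ac = 1^2 - 4(3)(-9) = 1 + 108 = 109
Since discriminant = 109 > 0, there are two real roots.
x = (-1 ± sqrt(109)) / 6
Numerically: x ≈ 1.5734 or x ≈ -1.9067

x = (-1 + sqrt(109)) / 6 or x = (-1 - sqrt(109)) / 6


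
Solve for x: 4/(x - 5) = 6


Multiply both sides by (x - 5): 4 = 6(x - 5)
Distribute: 4 = 6x - 30
6x = 4 + 30 = 34
x = 17/3

x = 17/3


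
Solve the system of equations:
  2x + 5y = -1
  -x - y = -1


Using Cramer's rule:
Determinant D = (2)(-1) - (-1)(5) = -2 + 5 = 3
Dx = (-1)(-1) - (-1)(5) = 1 + 5 = 6
Dy = (2)(-1) - (-1)(-1) = -2 - 1 = -3
x = Dx/D = 6/3 = 2
y = Dy/D = -3/3 = -1

x = 2, y = -1


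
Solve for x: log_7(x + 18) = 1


Convert to exponential form: x + 18 = 7^1 = 7
x = 7 - 18 = -11
Check: log_7(-11 + 18) = log_7(7) = log_7(7) = 1 ✓

x = -11


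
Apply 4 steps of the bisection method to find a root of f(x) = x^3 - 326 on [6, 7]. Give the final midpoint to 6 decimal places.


f(x) = x^3 - 326
f(6) = -110 < 0
f(7) = 17 > 0

Step 1: midpoint = (6.000000 + 7.000000)/2 = 6.500000
  f(6.500000) = -51.375000
  f(mid) < 0, so root is in [6.500000, 7.000000]

Step 2: midpoint = (6.500000 + 7.000000)/2 = 6.750000
  f(6.750000) = -18.453125
  f(mid) < 0, so root is in [6.750000, 7.000000]

Step 3: midpoint = (6.750000 + 7.000000)/2 = 6.875000
  f(6.875000) = -1.048828
  f(mid) < 0, so root is in [6.875000, 7.000000]

Step 4: midpoint = (6.875000 + 7.000000)/2 = 6.937500
  f(6.937500) = 7.894287
  f(mid) > 0, so root is in [6.875000, 6.937500]

midpoint = 6.937500


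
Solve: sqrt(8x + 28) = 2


Square both sides: 8x + 28 = 2^2 = 4
8x = 4 - 28 = -24
x = -3
Check: sqrt(8*(-3) + 28) = sqrt(4) = 2 ✓

x = -3


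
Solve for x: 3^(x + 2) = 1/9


Express both sides with the same base.
1/9 = 3^(-2)
Since the bases match, equate exponents: x + 2 = -2
So x = -2 - (2) = -4

x = -4


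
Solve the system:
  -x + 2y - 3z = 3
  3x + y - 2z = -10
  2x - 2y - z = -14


Using Cramer's rule. Expand each determinant along the first row.
D  = (-1)*[1*(-1) - (-2)*(-2)] - 2*[3*(-1) - (-2)*2] + (-3)*[3*(-2) - 1*2]
  = (-1)*(-5) - 2*(1) + (-3)*(-8) = 27
Dx = 3*[1*(-1) - (-2)*(-2)] - 2*[(-10)*(-1) - (-2)*(-14)] + (-3)*[(-10)*(-2) - 1*(-14)]
  = 3*(-5) - 2*(-18) + (-3)*(34) = -81
Dy = (-1)*[(-10)*(-1) - (-2)*(-14)] - 3*[3*(-1) - (-2)*2] + (-3)*[3*(-14) - (-10)*2]
  = (-1)*(-18) - 3*(1) + (-3)*(-22) = 81
Dz = (-1)*[1*(-14) - (-10)*(-2)] - 2*[3*(-14) - (-10)*2] + 3*[3*(-2) - 1*2]
  = (-1)*(-34) - 2*(-22) + 3*(-8) = 54
x = Dx/D = -81/27 = -3, y = Dy/D = 81/27 = 3, z = Dz/D = 54/27 = 2
Check eq1: (-1)(-3) + (2)(3) + (-3)(2) = 3 = 3 ✓
Check eq2: (3)(-3) + (1)(3) + (-2)(2) = -10 = -10 ✓
Check eq3: (2)(-3) + (-2)(3) + (-1)(2) = -14 = -14 ✓

x = -3, y = 3, z = 2


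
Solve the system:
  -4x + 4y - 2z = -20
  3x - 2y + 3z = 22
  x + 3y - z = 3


Using Cramer's rule. Expand each determinant along the first row.
D  = (-4)*[(-2)*(-1) - 3*3] - 4*[3*(-1) - 3*1] + (-2)*[3*3 - (-2)*1]
  = (-4)*(-7) - 4*(-6) + (-2)*(11) = 30
Dx = (-20)*[(-2)*(-1) - 3*3] - 4*[22*(-1) - 3*3] + (-2)*[22*3 - (-2)*3]
  = (-20)*(-7) - 4*(-31) + (-2)*(72) = 120
Dy = (-4)*[22*(-1) - 3*3] - (-20)*[3*(-1) - 3*1] + (-2)*[3*3 - 22*1]
  = (-4)*(-31) - (-20)*(-6) + (-2)*(-13) = 30
Dz = (-4)*[(-2)*3 - 22*3] - 4*[3*3 - 22*1] + (-20)*[3*3 - (-2)*1]
  = (-4)*(-72) - 4*(-13) + (-20)*(11) = 120
x = Dx/D = 120/30 = 4, y = Dy/D = 30/30 = 1, z = Dz/D = 120/30 = 4
Check eq1: (-4)(4) + (4)(1) + (-2)(4) = -20 = -20 ✓
Check eq2: (3)(4) + (-2)(1) + (3)(4) = 22 = 22 ✓
Check eq3: (1)(4) + (3)(1) + (-1)(4) = 3 = 3 ✓

x = 4, y = 1, z = 4


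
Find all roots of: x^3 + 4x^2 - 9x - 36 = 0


Let p(x) = x^3 + 4x^2 - 9x - 36. By the rational root theorem (leading coefficient 1), any rational root is an integer divisor of 36: try ±1, ±2, ... in turn.
Test x = 1: value = -40 ≠ 0.
Test x = -1: value = -24 ≠ 0.
Test x = 2: value = -30 ≠ 0.
Test x = -2: value = -10 ≠ 0.
Test x = 3: value = 0 ✓, so (x - 3) is a factor.
Synthetic division by (x - 3): bring down 1; 1(3) + 4 = 7; 7(3) - 9 = 12; 12(3) - 36 = 0 → quotient x^2 + 7x + 12, remainder 0.
Solve the quadratic x^2 + 7x + 12 = 0: discriminant = 7^2 - 4(1)(12) = 49 - 48 = 1.
sqrt(1) = 1, so x = (-7 ± 1)/2: x = -3 or x = -4.
Collecting all roots found:

x = -4, x = -3, x = 3


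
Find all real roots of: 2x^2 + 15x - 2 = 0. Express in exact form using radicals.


Using the quadratic formula: x = (-b ± sqrt(b^2 - 4ac)) / (2a)
Here a = 2, b = 15, c = -2
Discriminant = b^2 - 4ac = 15^2 - 4(2)(-2) = 225 + 16 = 241
Since discriminant = 241 > 0, there are two real roots.
x = (-15 ± sqrt(241)) / 4
Numerically: x ≈ 0.1310 or x ≈ -7.6310

x = (-15 + sqrt(241)) / 4 or x = (-15 - sqrt(241)) / 4


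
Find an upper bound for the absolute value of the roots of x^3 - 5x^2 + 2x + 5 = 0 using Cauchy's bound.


Cauchy's bound: all roots r satisfy |r| <= 1 + max(|a_i/a_n|) for i = 0,...,n-1
where a_n is the leading coefficient.

Coefficients: [1, -5, 2, 5]
Leading coefficient a_n = 1
Ratios |a_i/a_n|: 5, 2, 5
Maximum ratio: 5
Cauchy's bound: |r| <= 1 + 5 = 6

Upper bound = 6


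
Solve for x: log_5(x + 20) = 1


Convert to exponential form: x + 20 = 5^1 = 5
x = 5 - 20 = -15
Check: log_5(-15 + 20) = log_5(5) = log_5(5) = 1 ✓

x = -15


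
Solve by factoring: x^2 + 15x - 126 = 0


We need two numbers that multiply to -126 and add to 15.
Those numbers are 21 and -6 (since 21 * (-6) = -126 and 21 + (-6) = 15).
So x^2 + 15x - 126 = (x + 21)(x - 6) = 0
Setting each factor to zero: x = -21 or x = 6

x = -21, x = 6


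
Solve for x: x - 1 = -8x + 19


Starting with: x - 1 = -8x + 19
Move all x terms to left: (1 + 8)x = 19 + 1
Simplify: 9x = 20
Divide both sides by 9: x = 20/9

x = 20/9


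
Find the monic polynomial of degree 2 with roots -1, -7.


A monic polynomial with roots -1, -7 is:
p(x) = (x + 1)(x + 7)
After multiplying by (x + 1): x + 1
After multiplying by (x + 7): x^2 + 8x + 7

x^2 + 8x + 7


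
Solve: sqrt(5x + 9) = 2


Square both sides: 5x + 9 = 2^2 = 4
5x = 4 - 9 = -5
x = -1
Check: sqrt(5*(-1) + 9) = sqrt(4) = 2 ✓

x = -1


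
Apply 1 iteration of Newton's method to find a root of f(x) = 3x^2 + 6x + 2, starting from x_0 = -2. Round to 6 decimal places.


Newton's method: x_(n+1) = x_n - f(x_n)/f'(x_n)
f(x) = 3x^2 + 6x + 2
f'(x) = 6x + 6

Iteration 1:
  f(-2.000000) = 2.000000
  f'(-2.000000) = -6.000000
  x_1 = -2.000000 - (2.000000)/(-6.000000) = -1.666667

x_1 = -1.666667


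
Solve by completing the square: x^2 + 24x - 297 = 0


Start: x^2 + 24x - 297 = 0
Move constant: x^2 + 24x = 297
Half of 24 is 12, squared is 144
Add 144 to both sides: x^2 + 24x + 144 = 441
(x + 12)^2 = 441
x + 12 = ±21
x = -12 + 21 = 9 or x = -12 - 21 = -33

x = -33, x = 9


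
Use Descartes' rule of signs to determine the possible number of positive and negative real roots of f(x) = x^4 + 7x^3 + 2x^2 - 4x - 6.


Descartes' rule of signs:

For positive roots, count sign changes in f(x) = x^4 + 7x^3 + 2x^2 - 4x - 6:
Signs of coefficients: +, +, +, -, -
Number of sign changes: 1
Possible positive real roots: 1

For negative roots, examine f(-x) = x^4 - 7x^3 + 2x^2 + 4x - 6:
Signs of coefficients: +, -, +, +, -
Number of sign changes: 3
Possible negative real roots: 3, 1

Positive roots: 1; Negative roots: 3 or 1


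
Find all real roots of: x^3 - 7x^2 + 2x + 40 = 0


Let p(x) = x^3 - 7x^2 + 2x + 40. By the rational root theorem (leading coefficient 1), any rational root is an integer divisor of 40: try ±1, ±2, ... in turn.
Test x = 1: value = 36 ≠ 0.
Test x = -1: value = 30 ≠ 0.
Test x = 2: value = 24 ≠ 0.
Test x = -2: value = 0 ✓, so (x + 2) is a factor.
Synthetic division by (x + 2): bring down 1; 1(-2) - 7 = -9; (-9)(-2) + 2 = 20; 20(-2) + 40 = 0 → quotient x^2 - 9x + 20, remainder 0.
Solve the quadratic x^2 - 9x + 20 = 0: discriminant = (-9)^2 - 4(1)(20) = 81 - 80 = 1.
sqrt(1) = 1, so x = (9 ± 1)/2: x = 5 or x = 4.

x = -2, x = 4, x = 5


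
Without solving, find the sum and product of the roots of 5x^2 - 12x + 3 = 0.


By Vieta's formulas for ax^2 + bx + c = 0:
  Sum of roots = -b/a
  Product of roots = c/a

Here a = 5, b = -12, c = 3
Sum = -(-12)/5 = 12/5
Product = 3/5 = 3/5

Sum = 12/5, Product = 3/5


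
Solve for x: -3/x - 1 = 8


Subtract -1 from both sides: -3/x = 9
Multiply both sides by x: -3 = 9 * x
Divide by 9: x = -1/3

x = -1/3


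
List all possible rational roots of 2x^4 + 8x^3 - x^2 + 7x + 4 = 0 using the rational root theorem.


Rational root theorem: possible roots are ±p/q where:
  p divides the constant term (4): p ∈ {1, 2, 4}
  q divides the leading coefficient (2): q ∈ {1, 2}

All possible rational roots: -4, -2, -1, -1/2, 1/2, 1, 2, 4

-4, -2, -1, -1/2, 1/2, 1, 2, 4


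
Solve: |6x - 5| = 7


An absolute value equation |expr| = 7 gives two cases:
Case 1: 6x - 5 = 7
  6x = 12, so x = 2
Case 2: 6x - 5 = -7
  6x = -2, so x = -1/3

x = -1/3, x = 2


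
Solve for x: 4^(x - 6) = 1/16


Express both sides with the same base.
1/16 = 4^(-2)
Since the bases match, equate exponents: x - 6 = -2
So x = -2 - (-6) = 4

x = 4


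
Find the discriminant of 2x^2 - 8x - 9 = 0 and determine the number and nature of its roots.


For ax^2 + bx + c = 0, discriminant D = b^2 - 4ac
Here a = 2, b = -8, c = -9
D = (-8)^2 - 4(2)(-9) = 64 + 72 = 136

D = 136 > 0 but not a perfect square
The equation has 2 distinct real irrational roots.

Discriminant = 136, 2 distinct real irrational roots


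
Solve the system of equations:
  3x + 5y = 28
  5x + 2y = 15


Using Cramer's rule:
Determinant D = (3)(2) - (5)(5) = 6 - 25 = -19
Dx = (28)(2) - (15)(5) = 56 - 75 = -19
Dy = (3)(15) - (5)(28) = 45 - 140 = -95
x = Dx/D = -19/-19 = 1
y = Dy/D = -95/-19 = 5

x = 1, y = 5


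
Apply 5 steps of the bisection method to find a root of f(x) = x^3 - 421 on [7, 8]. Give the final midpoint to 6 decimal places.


f(x) = x^3 - 421
f(7) = -78 < 0
f(8) = 91 > 0

Step 1: midpoint = (7.000000 + 8.000000)/2 = 7.500000
  f(7.500000) = 0.875000
  f(mid) > 0, so root is in [7.000000, 7.500000]

Step 2: midpoint = (7.000000 + 7.500000)/2 = 7.250000
  f(7.250000) = -39.921875
  f(mid) < 0, so root is in [7.250000, 7.500000]

Step 3: midpoint = (7.250000 + 7.500000)/2 = 7.375000
  f(7.375000) = -19.869141
  f(mid) < 0, so root is in [7.375000, 7.500000]

Step 4: midpoint = (7.375000 + 7.500000)/2 = 7.437500
  f(7.437500) = -9.584229
  f(mid) < 0, so root is in [7.437500, 7.500000]

Step 5: midpoint = (7.437500 + 7.500000)/2 = 7.468750
  f(7.468750) = -4.376495
  f(mid) < 0, so root is in [7.468750, 7.500000]

midpoint = 7.468750


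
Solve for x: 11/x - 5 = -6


Subtract -5 from both sides: 11/x = -1
Multiply both sides by x: 11 = -1 * x
Divide by -1: x = -11

x = -11


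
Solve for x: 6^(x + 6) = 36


Express both sides with the same base.
36 = 6^2
Since the bases match, equate exponents: x + 6 = 2
So x = 2 - (6) = -4

x = -4


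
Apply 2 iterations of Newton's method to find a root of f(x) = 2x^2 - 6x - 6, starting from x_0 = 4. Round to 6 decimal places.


Newton's method: x_(n+1) = x_n - f(x_n)/f'(x_n)
f(x) = 2x^2 - 6x - 6
f'(x) = 4x - 6

Iteration 1:
  f(4.000000) = 2.000000
  f'(4.000000) = 10.000000
  x_1 = 4.000000 - (2.000000)/(10.000000) = 3.800000

Iteration 2:
  f(3.800000) = 0.080000
  f'(3.800000) = 9.200000
  x_2 = 3.800000 - (0.080000)/(9.200000) = 3.791304

x_2 = 3.791304


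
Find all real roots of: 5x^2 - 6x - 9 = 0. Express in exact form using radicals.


Using the quadratic formula: x = (-b ± sqrt(b^2 - 4ac)) / (2a)
Here a = 5, b = -6, c = -9
Discriminant = b^2 - 4ac = (-6)^2 - 4(5)(-9) = 36 + 180 = 216
Since discriminant = 216 > 0, there are two real roots.
x = (6 ± 6*sqrt(6)) / 10
Simplifying: x = (3 ± 3*sqrt(6)) / 5
Numerically: x ≈ 2.0697 or x ≈ -0.8697

x = (3 + 3*sqrt(6)) / 5 or x = (3 - 3*sqrt(6)) / 5


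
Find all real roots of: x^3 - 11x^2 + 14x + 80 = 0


Let p(x) = x^3 - 11x^2 + 14x + 80. By the rational root theorem (leading coefficient 1), any rational root is an integer divisor of 80: try ±1, ±2, ... in turn.
Test x = 1: value = 84 ≠ 0.
Test x = -1: value = 54 ≠ 0.
Test x = 2: value = 72 ≠ 0.
Test x = -2: value = 0 ✓, so (x + 2) is a factor.
Synthetic division by (x + 2): bring down 1; 1(-2) - 11 = -13; (-13)(-2) + 14 = 40; 40(-2) + 80 = 0 → quotient x^2 - 13x + 40, remainder 0.
Solve the quadratic x^2 - 13x + 40 = 0: discriminant = (-13)^2 - 4(1)(40) = 169 - 160 = 9.
sqrt(9) = 3, so x = (13 ± 3)/2: x = 8 or x = 5.

x = -2, x = 5, x = 8


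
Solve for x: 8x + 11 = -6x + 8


Starting with: 8x + 11 = -6x + 8
Move all x terms to left: (8 + 6)x = 8 - 11
Simplify: 14x = -3
Divide both sides by 14: x = -3/14

x = -3/14


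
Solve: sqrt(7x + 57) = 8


Square both sides: 7x + 57 = 8^2 = 64
7x = 64 - 57 = 7
x = 1
Check: sqrt(7*1 + 57) = sqrt(64) = 8 ✓

x = 1


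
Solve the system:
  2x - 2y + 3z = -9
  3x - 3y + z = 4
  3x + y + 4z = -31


Using Cramer's rule. Expand each determinant along the first row.
D  = 2*[(-3)*4 - 1*1] - (-2)*[3*4 - 1*3] + 3*[3*1 - (-3)*3]
  = 2*(-13) - (-2)*(9) + 3*(12) = 28
Dx = (-9)*[(-3)*4 - 1*1] - (-2)*[4*4 - 1*(-31)] + 3*[4*1 - (-3)*(-31)]
  = (-9)*(-13) - (-2)*(47) + 3*(-89) = -56
Dy = 2*[4*4 - 1*(-31)] - (-9)*[3*4 - 1*3] + 3*[3*(-31) - 4*3]
  = 2*(47) - (-9)*(9) + 3*(-105) = -140
Dz = 2*[(-3)*(-31) - 4*1] - (-2)*[3*(-31) - 4*3] + (-9)*[3*1 - (-3)*3]
  = 2*(89) - (-2)*(-105) + (-9)*(12) = -140
x = Dx/D = -56/28 = -2, y = Dy/D = -140/28 = -5, z = Dz/D = -140/28 = -5
Check eq1: (2)(-2) + (-2)(-5) + (3)(-5) = -9 = -9 ✓
Check eq2: (3)(-2) + (-3)(-5) + (1)(-5) = 4 = 4 ✓
Check eq3: (3)(-2) + (1)(-5) + (4)(-5) = -31 = -31 ✓

x = -2, y = -5, z = -5


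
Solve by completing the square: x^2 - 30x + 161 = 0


Start: x^2 - 30x + 161 = 0
Move constant: x^2 - 30x = -161
Half of -30 is -15, squared is 225
Add 225 to both sides: x^2 - 30x + 225 = 64
(x - 15)^2 = 64
x - 15 = ±8
x = 15 + 8 = 23 or x = 15 - 8 = 7

x = 7, x = 23


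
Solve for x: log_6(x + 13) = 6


Convert to exponential form: x + 13 = 6^6 = 46656
x = 46656 - 13 = 46643
Check: log_6(46643 + 13) = log_6(46656) = log_6(46656) = 6 ✓

x = 46643


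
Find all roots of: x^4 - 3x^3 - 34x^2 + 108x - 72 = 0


Let p(x) = x^4 - 3x^3 - 34x^2 + 108x - 72. By the rational root theorem (leading coefficient 1), any rational root is an integer divisor of 72: try ±1, ±2, ... in turn.
Test x = 1: value = 0 ✓, so (x - 1) is a factor.
Synthetic division by (x - 1): bring down 1; 1(1) - 3 = -2; (-2)(1) - 34 = -36; (-36)(1) + 108 = 72; 72(1) - 72 = 0 → quotient x^3 - 2x^2 - 36x + 72, remainder 0.
Continue with the quotient x^3 - 2x^2 - 36x + 72 (candidates must divide 72; re-test x = 1 first in case it repeats).
Test x = 1: value = 35 ≠ 0.
Test x = -1: value = 105 ≠ 0.
Test x = 2: value = 0 ✓, so (x - 2) is a factor.
Synthetic division by (x - 2): bring down 1; 1(2) - 2 = 0; 0(2) - 36 = -36; (-36)(2) + 72 = 0 → quotient x^2 - 36, remainder 0.
Solve the quadratic x^2 - 36 = 0: discriminant = 0^2 - 4(1)(-36) = 0 + 144 = 144.
sqrt(144) = 12, so x = (0 ± 12)/2: x = 6 or x = -6.
Collecting all roots found:

x = -6, x = 1, x = 2, x = 6


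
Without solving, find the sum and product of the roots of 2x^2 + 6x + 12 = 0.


By Vieta's formulas for ax^2 + bx + c = 0:
  Sum of roots = -b/a
  Product of roots = c/a

Here a = 2, b = 6, c = 12
Sum = -(6)/2 = -3
Product = 12/2 = 6

Sum = -3, Product = 6


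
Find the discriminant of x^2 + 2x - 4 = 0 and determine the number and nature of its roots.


For ax^2 + bx + c = 0, discriminant D = b^2 - 4ac
Here a = 1, b = 2, c = -4
D = (2)^2 - 4(1)(-4) = 4 + 16 = 20

D = 20 > 0 but not a perfect square
The equation has 2 distinct real irrational roots.

Discriminant = 20, 2 distinct real irrational roots


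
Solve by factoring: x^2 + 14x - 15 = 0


We need two numbers that multiply to -15 and add to 14.
Those numbers are -1 and 15 (since (-1) * 15 = -15 and (-1) + 15 = 14).
So x^2 + 14x - 15 = (x - 1)(x + 15) = 0
Setting each factor to zero: x = 1 or x = -15

x = -15, x = 1


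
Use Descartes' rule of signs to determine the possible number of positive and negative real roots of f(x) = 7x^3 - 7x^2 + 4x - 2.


Descartes' rule of signs:

For positive roots, count sign changes in f(x) = 7x^3 - 7x^2 + 4x - 2:
Signs of coefficients: +, -, +, -
Number of sign changes: 3
Possible positive real roots: 3, 1

For negative roots, examine f(-x) = -7x^3 - 7x^2 - 4x - 2:
Signs of coefficients: -, -, -, -
Number of sign changes: 0
Possible negative real roots: 0

Positive roots: 3 or 1; Negative roots: 0


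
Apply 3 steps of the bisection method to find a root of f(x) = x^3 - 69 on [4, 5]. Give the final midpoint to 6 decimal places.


f(x) = x^3 - 69
f(4) = -5 < 0
f(5) = 56 > 0

Step 1: midpoint = (4.000000 + 5.000000)/2 = 4.500000
  f(4.500000) = 22.125000
  f(mid) > 0, so root is in [4.000000, 4.500000]

Step 2: midpoint = (4.000000 + 4.500000)/2 = 4.250000
  f(4.250000) = 7.765625
  f(mid) > 0, so root is in [4.000000, 4.250000]

Step 3: midpoint = (4.000000 + 4.250000)/2 = 4.125000
  f(4.125000) = 1.189453
  f(mid) > 0, so root is in [4.000000, 4.125000]

midpoint = 4.125000


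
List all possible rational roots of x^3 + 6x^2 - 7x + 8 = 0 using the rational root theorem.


Rational root theorem: possible roots are ±p/q where:
  p divides the constant term (8): p ∈ {1, 2, 4, 8}
  q divides the leading coefficient (1): q ∈ {1}

All possible rational roots: -8, -4, -2, -1, 1, 2, 4, 8

-8, -4, -2, -1, 1, 2, 4, 8


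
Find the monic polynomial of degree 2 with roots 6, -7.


A monic polynomial with roots 6, -7 is:
p(x) = (x - 6)(x + 7)
After multiplying by (x - 6): x - 6
After multiplying by (x + 7): x^2 + x - 42

x^2 + x - 42


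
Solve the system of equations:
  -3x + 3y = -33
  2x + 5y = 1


Using Cramer's rule:
Determinant D = (-3)(5) - (2)(3) = -15 - 6 = -21
Dx = (-33)(5) - (1)(3) = -165 - 3 = -168
Dy = (-3)(1) - (2)(-33) = -3 + 66 = 63
x = Dx/D = -168/-21 = 8
y = Dy/D = 63/-21 = -3

x = 8, y = -3


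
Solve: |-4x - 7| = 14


An absolute value equation |expr| = 14 gives two cases:
Case 1: -4x - 7 = 14
  -4x = 21, so x = -21/4
Case 2: -4x - 7 = -14
  -4x = -7, so x = 7/4

x = -21/4, x = 7/4


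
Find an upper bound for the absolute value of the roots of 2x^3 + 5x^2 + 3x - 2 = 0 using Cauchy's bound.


Cauchy's bound: all roots r satisfy |r| <= 1 + max(|a_i/a_n|) for i = 0,...,n-1
where a_n is the leading coefficient.

Coefficients: [2, 5, 3, -2]
Leading coefficient a_n = 2
Ratios |a_i/a_n|: 5/2, 3/2, 1
Maximum ratio: 5/2
Cauchy's bound: |r| <= 1 + 5/2 = 7/2

Upper bound = 7/2


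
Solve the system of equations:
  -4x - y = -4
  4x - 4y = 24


Using Cramer's rule:
Determinant D = (-4)(-4) - (4)(-1) = 16 + 4 = 20
Dx = (-4)(-4) - (24)(-1) = 16 + 24 = 40
Dy = (-4)(24) - (4)(-4) = -96 + 16 = -80
x = Dx/D = 40/20 = 2
y = Dy/D = -80/20 = -4

x = 2, y = -4


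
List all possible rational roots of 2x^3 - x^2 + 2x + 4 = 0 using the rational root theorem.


Rational root theorem: possible roots are ±p/q where:
  p divides the constant term (4): p ∈ {1, 2, 4}
  q divides the leading coefficient (2): q ∈ {1, 2}

All possible rational roots: -4, -2, -1, -1/2, 1/2, 1, 2, 4

-4, -2, -1, -1/2, 1/2, 1, 2, 4


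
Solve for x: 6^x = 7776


Express both sides with the same base.
7776 = 6^5
Since the bases match: x = 5

x = 5


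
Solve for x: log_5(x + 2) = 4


Convert to exponential form: x + 2 = 5^4 = 625
x = 625 - 2 = 623
Check: log_5(623 + 2) = log_5(625) = log_5(625) = 4 ✓

x = 623


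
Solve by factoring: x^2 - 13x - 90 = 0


We need two numbers that multiply to -90 and add to -13.
Those numbers are 5 and -18 (since 5 * (-18) = -90 and 5 + (-18) = -13).
So x^2 - 13x - 90 = (x + 5)(x - 18) = 0
Setting each factor to zero: x = -5 or x = 18

x = -5, x = 18


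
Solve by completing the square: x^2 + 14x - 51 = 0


Start: x^2 + 14x - 51 = 0
Move constant: x^2 + 14x = 51
Half of 14 is 7, squared is 49
Add 49 to both sides: x^2 + 14x + 49 = 100
(x + 7)^2 = 100
x + 7 = ±10
x = -7 + 10 = 3 or x = -7 - 10 = -17

x = -17, x = 3


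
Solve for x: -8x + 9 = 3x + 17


Starting with: -8x + 9 = 3x + 17
Move all x terms to left: (-8 - 3)x = 17 - 9
Simplify: -11x = 8
Divide both sides by -11: x = -8/11

x = -8/11


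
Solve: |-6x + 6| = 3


An absolute value equation |expr| = 3 gives two cases:
Case 1: -6x + 6 = 3
  -6x = -3, so x = 1/2
Case 2: -6x + 6 = -3
  -6x = -9, so x = 3/2

x = 1/2, x = 3/2


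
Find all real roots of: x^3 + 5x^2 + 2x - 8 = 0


Let p(x) = x^3 + 5x^2 + 2x - 8. By the rational root theorem (leading coefficient 1), any rational root is an integer divisor of 8: try ±1, ±2, ... in turn.
Test x = 1: value = 0 ✓, so (x - 1) is a factor.
Synthetic division by (x - 1): bring down 1; 1(1) + 5 = 6; 6(1) + 2 = 8; 8(1) - 8 = 0 → quotient x^2 + 6x + 8, remainder 0.
Solve the quadratic x^2 + 6x + 8 = 0: discriminant = 6^2 - 4(1)(8) = 36 - 32 = 4.
sqrt(4) = 2, so x = (-6 ± 2)/2: x = -2 or x = -4.

x = -4, x = -2, x = 1


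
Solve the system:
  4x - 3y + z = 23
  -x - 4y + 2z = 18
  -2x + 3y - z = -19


Using Cramer's rule. Expand each determinant along the first row.
D  = 4*[(-4)*(-1) - 2*3] - (-3)*[(-1)*(-1) - 2*(-2)] + 1*[(-1)*3 - (-4)*(-2)]
  = 4*(-2) - (-3)*(5) + 1*(-11) = -4
Dx = 23*[(-4)*(-1) - 2*3] - (-3)*[18*(-1) - 2*(-19)] + 1*[18*3 - (-4)*(-19)]
  = 23*(-2) - (-3)*(20) + 1*(-22) = -8
Dy = 4*[18*(-1) - 2*(-19)] - 23*[(-1)*(-1) - 2*(-2)] + 1*[(-1)*(-19) - 18*(-2)]
  = 4*(20) - 23*(5) + 1*(55) = 20
Dz = 4*[(-4)*(-19) - 18*3] - (-3)*[(-1)*(-19) - 18*(-2)] + 23*[(-1)*3 - (-4)*(-2)]
  = 4*(22) - (-3)*(55) + 23*(-11) = 0
x = Dx/D = -8/-4 = 2, y = Dy/D = 20/-4 = -5, z = Dz/D = 0/-4 = 0
Check eq1: (4)(2) + (-3)(-5) + (1)(0) = 23 = 23 ✓
Check eq2: (-1)(2) + (-4)(-5) + (2)(0) = 18 = 18 ✓
Check eq3: (-2)(2) + (3)(-5) + (-1)(0) = -19 = -19 ✓

x = 2, y = -5, z = 0


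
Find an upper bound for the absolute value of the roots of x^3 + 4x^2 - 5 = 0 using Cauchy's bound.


Cauchy's bound: all roots r satisfy |r| <= 1 + max(|a_i/a_n|) for i = 0,...,n-1
where a_n is the leading coefficient.

Coefficients: [1, 4, 0, -5]
Leading coefficient a_n = 1
Ratios |a_i/a_n|: 4, 0, 5
Maximum ratio: 5
Cauchy's bound: |r| <= 1 + 5 = 6

Upper bound = 6


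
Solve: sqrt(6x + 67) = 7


Square both sides: 6x + 67 = 7^2 = 49
6x = 49 - 67 = -18
x = -3
Check: sqrt(6*(-3) + 67) = sqrt(49) = 7 ✓

x = -3


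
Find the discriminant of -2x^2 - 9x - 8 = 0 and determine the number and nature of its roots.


For ax^2 + bx + c = 0, discriminant D = b^2 - 4ac
Here a = -2, b = -9, c = -8
D = (-9)^2 - 4(-2)(-8) = 81 - 64 = 17

D = 17 > 0 but not a perfect square
The equation has 2 distinct real irrational roots.

Discriminant = 17, 2 distinct real irrational roots


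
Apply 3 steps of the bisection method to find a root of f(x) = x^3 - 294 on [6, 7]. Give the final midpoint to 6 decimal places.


f(x) = x^3 - 294
f(6) = -78 < 0
f(7) = 49 > 0

Step 1: midpoint = (6.000000 + 7.000000)/2 = 6.500000
  f(6.500000) = -19.375000
  f(mid) < 0, so root is in [6.500000, 7.000000]

Step 2: midpoint = (6.500000 + 7.000000)/2 = 6.750000
  f(6.750000) = 13.546875
  f(mid) > 0, so root is in [6.500000, 6.750000]

Step 3: midpoint = (6.500000 + 6.750000)/2 = 6.625000
  f(6.625000) = -3.224609
  f(mid) < 0, so root is in [6.625000, 6.750000]

midpoint = 6.625000


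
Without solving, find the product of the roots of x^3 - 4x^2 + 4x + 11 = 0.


By Vieta's formulas for x^3 + bx^2 + cx + d = 0:
  r1 + r2 + r3 = -b/a = 4
  r1*r2 + r1*r3 + r2*r3 = c/a = 4
  r1*r2*r3 = -d/a = -11


Product = -11


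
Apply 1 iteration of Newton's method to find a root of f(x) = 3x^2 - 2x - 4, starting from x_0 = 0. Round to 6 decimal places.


Newton's method: x_(n+1) = x_n - f(x_n)/f'(x_n)
f(x) = 3x^2 - 2x - 4
f'(x) = 6x - 2

Iteration 1:
  f(0.000000) = -4.000000
  f'(0.000000) = -2.000000
  x_1 = 0.000000 - (-4.000000)/(-2.000000) = -2.000000

x_1 = -2.000000


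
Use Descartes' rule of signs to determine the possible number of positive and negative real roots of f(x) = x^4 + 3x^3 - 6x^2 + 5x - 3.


Descartes' rule of signs:

For positive roots, count sign changes in f(x) = x^4 + 3x^3 - 6x^2 + 5x - 3:
Signs of coefficients: +, +, -, +, -
Number of sign changes: 3
Possible positive real roots: 3, 1

For negative roots, examine f(-x) = x^4 - 3x^3 - 6x^2 - 5x - 3:
Signs of coefficients: +, -, -, -, -
Number of sign changes: 1
Possible negative real roots: 1

Positive roots: 3 or 1; Negative roots: 1


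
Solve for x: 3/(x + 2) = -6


Multiply both sides by (x + 2): 3 = -6(x + 2)
Distribute: 3 = -6x - 12
-6x = 3 + 12 = 15
x = -5/2

x = -5/2


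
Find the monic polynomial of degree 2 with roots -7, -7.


A monic polynomial with roots -7, -7 is:
p(x) = (x + 7)(x + 7)
After multiplying by (x + 7): x + 7
After multiplying by (x + 7): x^2 + 14x + 49

x^2 + 14x + 49


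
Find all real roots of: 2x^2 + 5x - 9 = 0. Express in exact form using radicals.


Using the quadratic formula: x = (-b ± sqrt(b^2 - 4ac)) / (2a)
Here a = 2, b = 5, c = -9
Discriminant = b^2 - 4ac = 5^2 - 4(2)(-9) = 25 + 72 = 97
Since discriminant = 97 > 0, there are two real roots.
x = (-5 ± sqrt(97)) / 4
Numerically: x ≈ 1.2122 or x ≈ -3.7122

x = (-5 + sqrt(97)) / 4 or x = (-5 - sqrt(97)) / 4


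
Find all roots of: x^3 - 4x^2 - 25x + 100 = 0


Let p(x) = x^3 - 4x^2 - 25x + 100. By the rational root theorem (leading coefficient 1), any rational root is an integer divisor of 100: try ±1, ±2, ... in turn.
Test x = 1: value = 72 ≠ 0.
Test x = -1: value = 120 ≠ 0.
Test x = 2: value = 42 ≠ 0.
Test x = -2: value = 126 ≠ 0.
Test x = 4: value = 0 ✓, so (x - 4) is a factor.
Synthetic division by (x - 4): bring down 1; 1(4) - 4 = 0; 0(4) - 25 = -25; (-25)(4) + 100 = 0 → quotient x^2 - 25, remainder 0.
Solve the quadratic x^2 - 25 = 0: discriminant = 0^2 - 4(1)(-25) = 0 + 100 = 100.
sqrt(100) = 10, so x = (0 ± 10)/2: x = 5 or x = -5.
Collecting all roots found:

x = -5, x = 4, x = 5


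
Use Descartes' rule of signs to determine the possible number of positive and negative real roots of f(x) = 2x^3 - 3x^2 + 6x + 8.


Descartes' rule of signs:

For positive roots, count sign changes in f(x) = 2x^3 - 3x^2 + 6x + 8:
Signs of coefficients: +, -, +, +
Number of sign changes: 2
Possible positive real roots: 2, 0

For negative roots, examine f(-x) = -2x^3 - 3x^2 - 6x + 8:
Signs of coefficients: -, -, -, +
Number of sign changes: 1
Possible negative real roots: 1

Positive roots: 2 or 0; Negative roots: 1


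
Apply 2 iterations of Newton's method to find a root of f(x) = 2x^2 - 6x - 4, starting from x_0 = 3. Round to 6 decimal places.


Newton's method: x_(n+1) = x_n - f(x_n)/f'(x_n)
f(x) = 2x^2 - 6x - 4
f'(x) = 4x - 6

Iteration 1:
  f(3.000000) = -4.000000
  f'(3.000000) = 6.000000
  x_1 = 3.000000 - (-4.000000)/(6.000000) = 3.666667

Iteration 2:
  f(3.666667) = 0.888889
  f'(3.666667) = 8.666667
  x_2 = 3.666667 - (0.888889)/(8.666667) = 3.564103

x_2 = 3.564103


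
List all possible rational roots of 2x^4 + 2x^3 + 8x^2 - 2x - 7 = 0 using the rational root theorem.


Rational root theorem: possible roots are ±p/q where:
  p divides the constant term (-7): p ∈ {1, 7}
  q divides the leading coefficient (2): q ∈ {1, 2}

All possible rational roots: -7, -7/2, -1, -1/2, 1/2, 1, 7/2, 7

-7, -7/2, -1, -1/2, 1/2, 1, 7/2, 7
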